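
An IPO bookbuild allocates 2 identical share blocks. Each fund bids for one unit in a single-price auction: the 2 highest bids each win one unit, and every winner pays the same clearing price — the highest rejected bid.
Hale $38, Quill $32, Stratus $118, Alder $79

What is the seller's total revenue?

Sorting: 118 (Stratus), 79 (Alder), 38 (Hale), 32 (Quill)
Winners (2 units): Stratus, Alder.
First losing bid is Hale's $38, which sets the uniform price.
Total revenue = 2 × $38 = $76.

Total revenue: $76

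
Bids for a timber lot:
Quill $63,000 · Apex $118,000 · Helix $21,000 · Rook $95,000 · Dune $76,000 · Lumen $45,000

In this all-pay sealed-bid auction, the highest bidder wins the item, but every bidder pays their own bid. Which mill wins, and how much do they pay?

Apex pays $118,000

Rule: the highest bidder wins the item, but every bidder pays their own bid.
Bids ranked: 118,000 (Apex) > 95,000 (Rook) > 76,000 (Dune) > 63,000 (Quill) > 45,000 (Lumen) > 21,000 (Helix)
Apex wins with the top bid; all bids are sunk regardless.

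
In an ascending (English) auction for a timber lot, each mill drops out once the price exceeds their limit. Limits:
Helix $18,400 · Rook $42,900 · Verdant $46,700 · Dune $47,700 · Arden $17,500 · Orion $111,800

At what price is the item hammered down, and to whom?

Orion wins at $47,700

Open ascending-bid auction: the price rises until one bidder remains; the winner pays the price at which the last rival dropped out.
Limits ranked: 111,800 (Orion) > 47,700 (Dune) > 46,700 (Verdant) > 42,900 (Rook) > 18,400 (Helix) > 17,500 (Arden)
Dune is the last rival to drop out, at $47,700; Orion remains and wins at that price.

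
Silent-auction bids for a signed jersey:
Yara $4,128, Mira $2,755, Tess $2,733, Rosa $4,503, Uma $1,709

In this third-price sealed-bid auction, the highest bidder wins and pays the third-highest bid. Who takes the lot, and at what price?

Rule: the highest bidder wins and pays the third-highest bid.
Bids in order: 4,503 (Rosa) > 4,128 (Yara) > 2,755 (Mira) > 2,733 (Tess) > 1,709 (Uma)
Rosa wins; payment is bid #3 in the ranking = $2,755.

Rosa pays $2,755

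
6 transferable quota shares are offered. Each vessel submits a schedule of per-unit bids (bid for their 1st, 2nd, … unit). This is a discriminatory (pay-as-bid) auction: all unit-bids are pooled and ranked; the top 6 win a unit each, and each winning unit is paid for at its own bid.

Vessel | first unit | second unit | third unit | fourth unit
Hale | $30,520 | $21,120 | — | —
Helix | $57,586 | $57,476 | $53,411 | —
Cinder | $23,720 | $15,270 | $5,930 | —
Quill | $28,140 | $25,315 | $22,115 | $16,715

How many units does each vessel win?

Pooled unit-bids ranked (top 6): 57,586 (Helix-1), 57,476 (Helix-2), 53,411 (Helix-3), 30,520 (Hale-1), 28,140 (Quill-1), 25,315 (Quill-2)
Next rejected bid: $23,720 (not a price — pay-as-bid).
Allocation: Hale 1, Helix 3, Quill 2.

Hale 1, Helix 3, Quill 2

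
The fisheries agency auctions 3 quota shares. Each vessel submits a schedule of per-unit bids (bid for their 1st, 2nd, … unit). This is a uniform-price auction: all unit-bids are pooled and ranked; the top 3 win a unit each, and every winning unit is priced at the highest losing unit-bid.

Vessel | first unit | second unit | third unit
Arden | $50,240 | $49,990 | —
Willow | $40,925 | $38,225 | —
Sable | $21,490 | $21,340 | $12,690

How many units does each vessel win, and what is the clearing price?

Merging the schedules and taking the best 3: 50,240 (Arden-1), 49,990 (Arden-2), 40,925 (Willow-1)
The (k+1)-th unit-bid is $38,225.
Allocation: Arden 2, Willow 1.

Arden 2, Willow 1; clearing price $38,225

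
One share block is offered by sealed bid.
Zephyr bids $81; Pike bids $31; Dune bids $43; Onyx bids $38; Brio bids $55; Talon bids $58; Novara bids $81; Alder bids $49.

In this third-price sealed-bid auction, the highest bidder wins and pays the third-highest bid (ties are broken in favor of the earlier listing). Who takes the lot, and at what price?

Sorting bids: 81 (Zephyr) > 81 (Novara) > 58 (Talon) > 55 (Brio) > 49 (Alder) > 43 (Dune) > …
Zephyr and Novara tie at $81; tie-break gives it to Zephyr.
Zephyr is highest; pays the third-highest bid, $58.

Zephyr pays $58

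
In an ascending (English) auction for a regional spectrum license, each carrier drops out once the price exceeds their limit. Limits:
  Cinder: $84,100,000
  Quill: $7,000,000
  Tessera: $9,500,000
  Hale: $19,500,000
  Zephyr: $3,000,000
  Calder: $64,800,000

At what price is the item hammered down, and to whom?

Cinder wins at $64,800,000

Rule: the price rises until one bidder remains; the winner pays the price at which the last rival dropped out.
Limits ranked: 84,100,000 (Cinder) > 64,800,000 (Calder) > 19,500,000 (Hale) > 9,500,000 (Tessera) > 7,000,000 (Quill) > 3,000,000 (Zephyr)
Calder is the last rival to drop out, at $64,800,000; Cinder remains and wins at that price.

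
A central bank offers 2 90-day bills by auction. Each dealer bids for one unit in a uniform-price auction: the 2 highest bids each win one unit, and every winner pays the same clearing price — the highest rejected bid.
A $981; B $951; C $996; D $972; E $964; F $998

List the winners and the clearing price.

Bids ranked high→low: 998 (F), 996 (C), 981 (A), 972 (D), …
Winners (2 units): F, C.
Highest unsuccessful bid: $981 → clearing price.

F, C; each pays $981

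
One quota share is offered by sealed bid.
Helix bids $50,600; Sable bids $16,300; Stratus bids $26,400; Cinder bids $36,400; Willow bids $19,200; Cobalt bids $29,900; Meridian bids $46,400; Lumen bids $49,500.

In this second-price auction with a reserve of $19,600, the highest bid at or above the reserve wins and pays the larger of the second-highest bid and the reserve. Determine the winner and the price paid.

Helix pays $49,500

Rule: the highest bid at or above the reserve wins and pays the larger of the second-highest bid and the reserve.
Bids ranked: 50,600 (Helix) > 49,500 (Lumen) > 46,400 (Meridian) > 36,400 (Cinder) > 29,900 (Cobalt) > 26,400 (Stratus) > …
Highest eligible bid: Helix at $50,600.
max(second-highest $49,500, reserve $19,600) = $49,500; the reserve does not bind.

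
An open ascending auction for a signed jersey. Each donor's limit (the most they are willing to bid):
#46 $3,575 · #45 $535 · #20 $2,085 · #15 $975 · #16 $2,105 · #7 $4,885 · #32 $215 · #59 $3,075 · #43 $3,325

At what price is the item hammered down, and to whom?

Ascending (English) auction: the price rises until one bidder remains; the winner pays the price at which the last rival dropped out.
Limits ranked: 4,885 (#7) > 3,575 (#46) > 3,325 (#43) > 3,075 (#59) > 2,105 (#16) > 2,085 (#20) > …
Once the price passes $3,575, only #7 is left; the hammer falls at #46's limit of $3,575.

#7 wins at $3,575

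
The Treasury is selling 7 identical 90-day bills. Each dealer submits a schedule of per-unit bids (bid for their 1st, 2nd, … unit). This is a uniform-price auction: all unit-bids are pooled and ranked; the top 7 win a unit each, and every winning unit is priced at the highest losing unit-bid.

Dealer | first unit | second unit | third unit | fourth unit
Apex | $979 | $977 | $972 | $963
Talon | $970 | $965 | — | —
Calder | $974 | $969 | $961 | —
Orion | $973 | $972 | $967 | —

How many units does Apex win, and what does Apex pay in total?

Merging the schedules and taking the best 7: 979 (Apex-1), 977 (Apex-2), 974 (Calder-1), 973 (Orion-1), 972 (Apex-3), 972 (Orion-2), 970 (Talon-1)
The (k+1)-th unit-bid is $969.
Apex wins 3 unit(s) at $969 each.

Apex: 3 units, pays $2,907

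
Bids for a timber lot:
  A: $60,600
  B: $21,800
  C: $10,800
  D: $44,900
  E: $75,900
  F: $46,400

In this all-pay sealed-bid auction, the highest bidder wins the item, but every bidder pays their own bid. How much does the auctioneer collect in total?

Total revenue: $260,400

All-pay sealed-bid auction: the highest bidder wins the item, but every bidder pays their own bid.
Bids ranked: 75,900 (E) > 60,600 (A) > 46,400 (F) > 44,900 (D) > 21,800 (B) > 10,800 (C)
E wins with the top bid; all bids are sunk regardless.
Every bidder forfeits their bid regardless of winning.
Revenue = 60,600 + 21,800 + 10,800 + 44,900 + 75,900 + 46,400 = $260,400.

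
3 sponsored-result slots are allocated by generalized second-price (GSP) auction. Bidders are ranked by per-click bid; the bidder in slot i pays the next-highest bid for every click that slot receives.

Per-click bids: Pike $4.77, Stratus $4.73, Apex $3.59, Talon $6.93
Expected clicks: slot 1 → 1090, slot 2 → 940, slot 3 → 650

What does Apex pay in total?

Apex pays $0.00

Sorting advertisers: $6.93 (Talon) > $4.77 (Pike) > $4.73 (Stratus) > $3.59 (Apex)
Apex ranks below slot 3 → no slot, pays nothing.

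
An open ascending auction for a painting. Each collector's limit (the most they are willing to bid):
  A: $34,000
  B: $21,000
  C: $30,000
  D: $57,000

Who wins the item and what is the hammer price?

D wins at $34,000

Limits in order: 57,000 (D) > 34,000 (A) > 30,000 (C) > 21,000 (B)
A is the last rival to drop out, at $34,000; D remains and wins at that price.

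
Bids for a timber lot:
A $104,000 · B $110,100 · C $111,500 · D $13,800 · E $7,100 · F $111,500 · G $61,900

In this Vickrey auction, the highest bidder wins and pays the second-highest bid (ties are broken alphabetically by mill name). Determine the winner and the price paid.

C pays $111,500

Sorting bids: 111,500 (C) > 111,500 (F) > 110,100 (B) > 104,000 (A) > 61,900 (G) > 13,800 (D) > …
Tie at $111,500 → C wins by tie-break.
C wins with the highest bid; price is set by the runner-up at $111,500.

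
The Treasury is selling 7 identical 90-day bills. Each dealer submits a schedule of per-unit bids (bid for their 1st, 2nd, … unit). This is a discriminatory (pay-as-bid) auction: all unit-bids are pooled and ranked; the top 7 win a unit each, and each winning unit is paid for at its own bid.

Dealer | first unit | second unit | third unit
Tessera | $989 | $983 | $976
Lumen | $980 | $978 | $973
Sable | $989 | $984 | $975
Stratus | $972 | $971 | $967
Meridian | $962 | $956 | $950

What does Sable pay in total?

Pooled unit-bids ranked (top 7): 989 (Tessera-1), 989 (Sable-1), 984 (Sable-2), 983 (Tessera-2), 980 (Lumen-1), 978 (Lumen-2), 976 (Tessera-3)
Next rejected bid: $975 (not a price — pay-as-bid).
Sable's winning unit-bids: 989 + 984 = $1,973.

Sable pays $1,973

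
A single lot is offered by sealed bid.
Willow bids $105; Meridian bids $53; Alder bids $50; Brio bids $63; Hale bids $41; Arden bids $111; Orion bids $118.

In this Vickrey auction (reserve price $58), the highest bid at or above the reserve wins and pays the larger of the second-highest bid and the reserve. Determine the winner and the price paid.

Vickrey auction (reserve price $58): the highest bid at or above the reserve wins and pays the larger of the second-highest bid and the reserve.
Bids ranked: 118 (Orion) > 111 (Arden) > 105 (Willow) > 63 (Brio) > 53 (Meridian) > 50 (Alder) > …
Highest eligible bid: Orion at $118.
max(second-highest $111, reserve $58) = $111; the reserve does not bind.

Orion pays $111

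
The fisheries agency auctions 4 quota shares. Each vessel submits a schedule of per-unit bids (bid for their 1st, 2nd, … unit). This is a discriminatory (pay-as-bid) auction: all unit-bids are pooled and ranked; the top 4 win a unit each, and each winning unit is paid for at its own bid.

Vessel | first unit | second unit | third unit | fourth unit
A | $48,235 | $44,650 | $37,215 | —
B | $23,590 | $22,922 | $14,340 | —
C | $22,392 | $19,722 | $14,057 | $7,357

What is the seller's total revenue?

Total revenue: $153,690

Pooled unit-bids ranked (top 4): 48,235 (A-1), 44,650 (A-2), 37,215 (A-3), 23,590 (B-1)
Next rejected bid: $22,922 (not a price — pay-as-bid).
Each winning unit pays its own bid.
Revenue = 48,235 + 44,650 + 37,215 + 23,590 = $153,690.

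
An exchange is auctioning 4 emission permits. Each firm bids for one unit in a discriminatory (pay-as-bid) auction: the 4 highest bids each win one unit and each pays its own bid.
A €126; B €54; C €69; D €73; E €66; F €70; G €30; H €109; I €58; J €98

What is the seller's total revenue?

Total revenue: €406

Bids ranked high→low: 126 (A), 109 (H), 98 (J), 73 (D), 70 (F), 69 (C), …
The 4 highest are A, H, J, D.
Total revenue = 126 + 109 + 98 + 73 = €406.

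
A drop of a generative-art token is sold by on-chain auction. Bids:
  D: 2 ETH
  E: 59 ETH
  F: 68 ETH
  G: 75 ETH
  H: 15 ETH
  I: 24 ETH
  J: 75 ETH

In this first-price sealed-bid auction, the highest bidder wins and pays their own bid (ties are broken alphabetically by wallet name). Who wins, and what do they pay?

Bids in order: 75 (G) > 75 (J) > 68 (F) > 59 (E) > 24 (I) > 15 (H) > …
G and J tie at 75 ETH; tie-break gives it to G.
G is highest → pays own bid, 75 ETH.

G pays 75 ETH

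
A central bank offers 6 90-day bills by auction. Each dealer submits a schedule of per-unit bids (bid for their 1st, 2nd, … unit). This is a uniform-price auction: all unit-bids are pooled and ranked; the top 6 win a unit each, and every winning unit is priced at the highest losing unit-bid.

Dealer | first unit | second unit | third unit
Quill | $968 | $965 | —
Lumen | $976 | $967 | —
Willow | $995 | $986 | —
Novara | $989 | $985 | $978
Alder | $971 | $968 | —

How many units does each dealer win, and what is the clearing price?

Lumen 1, Novara 3, Willow 2; clearing price $971

Merging the schedules and taking the best 6: 995 (Willow-1), 989 (Novara-1), 986 (Willow-2), 985 (Novara-2), 978 (Novara-3), 976 (Lumen-1)
Highest rejected unit-bid = $971.
Allocation: Lumen 1, Novara 3, Willow 2.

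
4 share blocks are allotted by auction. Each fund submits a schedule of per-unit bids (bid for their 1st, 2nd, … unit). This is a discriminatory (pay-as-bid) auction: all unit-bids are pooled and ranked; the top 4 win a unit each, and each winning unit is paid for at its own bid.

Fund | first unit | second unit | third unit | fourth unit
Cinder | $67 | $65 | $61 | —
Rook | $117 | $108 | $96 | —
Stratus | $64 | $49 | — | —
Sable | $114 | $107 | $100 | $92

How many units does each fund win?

All unit-bids, highest first — top 4: 117 (Rook-1), 114 (Sable-1), 108 (Rook-2), 107 (Sable-2)
Next rejected bid: $100 (not a price — pay-as-bid).
Allocation: Rook 2, Sable 2.

Rook 2, Sable 2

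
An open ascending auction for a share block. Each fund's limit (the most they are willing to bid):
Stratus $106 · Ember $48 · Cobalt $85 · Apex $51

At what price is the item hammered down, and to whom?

Stratus wins at $85

Limits in order: 106 (Stratus) > 85 (Cobalt) > 51 (Apex) > 48 (Ember)
Cobalt is the last rival to drop out, at $85; Stratus remains and wins at that price.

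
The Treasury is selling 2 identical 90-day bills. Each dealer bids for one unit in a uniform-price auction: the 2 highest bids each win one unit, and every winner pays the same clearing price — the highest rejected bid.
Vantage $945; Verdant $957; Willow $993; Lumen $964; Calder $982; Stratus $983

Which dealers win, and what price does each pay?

Bids ranked high→low: 993 (Willow), 983 (Stratus), 982 (Calder), 964 (Lumen), …
Winners (2 units): Willow, Stratus.
First losing bid is Calder's $982, which sets the uniform price.

Willow, Stratus; each pays $982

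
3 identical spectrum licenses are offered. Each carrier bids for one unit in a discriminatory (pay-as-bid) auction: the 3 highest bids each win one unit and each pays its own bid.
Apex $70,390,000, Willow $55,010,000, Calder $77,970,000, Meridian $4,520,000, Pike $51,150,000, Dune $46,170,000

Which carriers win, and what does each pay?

Calder $77,970,000, Apex $70,390,000, Willow $55,010,000

Bids ranked high→low: 77,970,000 (Calder), 70,390,000 (Apex), 55,010,000 (Willow), 51,150,000 (Pike), 46,170,000 (Dune), …
Winners (3 units): Calder, Apex, Willow.
Each winner pays its own bid: Calder $77,970,000, Apex $70,390,000, Willow $55,010,000.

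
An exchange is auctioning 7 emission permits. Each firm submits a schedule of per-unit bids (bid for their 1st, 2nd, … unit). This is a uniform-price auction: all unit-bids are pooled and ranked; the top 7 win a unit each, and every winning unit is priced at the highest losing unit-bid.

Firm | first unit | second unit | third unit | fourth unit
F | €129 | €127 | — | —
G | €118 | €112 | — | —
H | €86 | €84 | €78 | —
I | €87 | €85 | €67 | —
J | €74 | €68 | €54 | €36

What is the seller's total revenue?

Pooled unit-bids ranked (top 7): 129 (F-1), 127 (F-2), 118 (G-1), 112 (G-2), 87 (I-1), 86 (H-1), 85 (I-2)
The (k+1)-th unit-bid is €84.
Allocation: F 2, G 2, H 1, I 2. Every unit priced at €84.
Revenue = 7 × 84 = €588.

Total revenue: €588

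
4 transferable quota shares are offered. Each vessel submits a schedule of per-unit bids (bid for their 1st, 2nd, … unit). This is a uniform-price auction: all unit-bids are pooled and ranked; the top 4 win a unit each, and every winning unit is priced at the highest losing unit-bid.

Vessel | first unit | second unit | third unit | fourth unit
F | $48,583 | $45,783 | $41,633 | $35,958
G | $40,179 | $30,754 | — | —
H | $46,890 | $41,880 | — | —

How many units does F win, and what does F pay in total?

F: 2 units, pays $83,266

Pooled unit-bids ranked (top 4): 48,583 (F-1), 46,890 (H-1), 45,783 (F-2), 41,880 (H-2)
Highest rejected unit-bid = $41,633.
F wins 2 unit(s) at $41,633 each.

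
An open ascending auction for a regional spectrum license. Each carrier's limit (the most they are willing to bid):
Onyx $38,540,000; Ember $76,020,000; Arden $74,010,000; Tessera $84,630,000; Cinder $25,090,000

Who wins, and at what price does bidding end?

Tessera wins at $76,020,000

Sorting limits: 84,630,000 (Tessera) > 76,020,000 (Ember) > 74,010,000 (Arden) > 38,540,000 (Onyx) > 25,090,000 (Cinder)
Once the price passes $76,020,000, only Tessera is left; the hammer falls at Ember's limit of $76,020,000.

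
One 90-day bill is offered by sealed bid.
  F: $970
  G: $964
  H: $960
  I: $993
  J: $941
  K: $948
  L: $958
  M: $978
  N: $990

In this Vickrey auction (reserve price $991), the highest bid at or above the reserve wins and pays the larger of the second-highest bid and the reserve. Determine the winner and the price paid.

Bids in order: 993 (I) > 990 (N) > 978 (M) > 970 (F) > 964 (G) > 960 (H) > …
Highest eligible bid: I at $993.
Second-highest bid $990 is below the reserve $991, so the reserve binds → payment $991.

I pays $991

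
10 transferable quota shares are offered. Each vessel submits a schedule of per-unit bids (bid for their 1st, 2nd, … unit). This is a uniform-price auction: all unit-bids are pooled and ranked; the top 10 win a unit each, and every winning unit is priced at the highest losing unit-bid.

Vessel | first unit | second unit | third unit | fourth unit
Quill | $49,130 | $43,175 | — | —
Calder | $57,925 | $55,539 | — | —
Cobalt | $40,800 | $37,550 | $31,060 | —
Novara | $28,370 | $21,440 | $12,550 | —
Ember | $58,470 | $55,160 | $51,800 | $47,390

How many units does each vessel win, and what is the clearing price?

Calder 2, Cobalt 2, Ember 4, Quill 2; clearing price $31,060

All unit-bids, highest first — top 10: 58,470 (Ember-1), 57,925 (Calder-1), 55,539 (Calder-2), 55,160 (Ember-2), 51,800 (Ember-3), 49,130 (Quill-1), 47,390 (Ember-4), 43,175 (Quill-2), 40,800 (Cobalt-1), 37,550 (Cobalt-2)
Highest rejected unit-bid = $31,060.
Allocation: Calder 2, Cobalt 2, Ember 4, Quill 2.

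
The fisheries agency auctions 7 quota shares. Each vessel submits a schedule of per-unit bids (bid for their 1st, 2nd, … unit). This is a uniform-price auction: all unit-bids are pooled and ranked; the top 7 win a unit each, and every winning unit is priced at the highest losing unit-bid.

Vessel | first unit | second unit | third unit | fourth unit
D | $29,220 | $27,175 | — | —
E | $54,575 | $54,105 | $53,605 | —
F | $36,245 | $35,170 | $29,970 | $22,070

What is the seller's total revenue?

Pooled unit-bids ranked (top 7): 54,575 (E-1), 54,105 (E-2), 53,605 (E-3), 36,245 (F-1), 35,170 (F-2), 29,970 (F-3), 29,220 (D-1)
First bid not allocated: $27,175.
Allocation: D 1, E 3, F 3. Every unit priced at $27,175.
Revenue = 7 × 27,175 = $190,225.

Total revenue: $190,225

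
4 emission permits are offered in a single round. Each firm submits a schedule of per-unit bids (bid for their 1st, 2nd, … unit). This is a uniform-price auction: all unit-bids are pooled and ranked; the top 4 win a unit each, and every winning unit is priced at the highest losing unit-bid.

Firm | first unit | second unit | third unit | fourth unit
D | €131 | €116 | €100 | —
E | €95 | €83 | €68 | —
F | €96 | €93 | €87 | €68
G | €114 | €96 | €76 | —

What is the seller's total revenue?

Total revenue: €384

Pooled unit-bids ranked (top 4): 131 (D-1), 116 (D-2), 114 (G-1), 100 (D-3)
The (k+1)-th unit-bid is €96.
Allocation: D 3, G 1. Every unit priced at €96.
Revenue = 4 × 96 = €384.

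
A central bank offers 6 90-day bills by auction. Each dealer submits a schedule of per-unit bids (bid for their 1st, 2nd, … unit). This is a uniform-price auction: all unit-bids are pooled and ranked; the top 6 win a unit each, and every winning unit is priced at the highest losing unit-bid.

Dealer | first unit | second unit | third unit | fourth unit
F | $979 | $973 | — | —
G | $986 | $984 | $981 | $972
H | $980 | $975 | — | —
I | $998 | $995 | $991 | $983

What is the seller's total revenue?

Total revenue: $5,886

Merging the schedules and taking the best 6: 998 (I-1), 995 (I-2), 991 (I-3), 986 (G-1), 984 (G-2), 983 (I-4)
Highest rejected unit-bid = $981.
Allocation: G 2, I 4. Every unit priced at $981.
Revenue = 6 × 981 = $5,886.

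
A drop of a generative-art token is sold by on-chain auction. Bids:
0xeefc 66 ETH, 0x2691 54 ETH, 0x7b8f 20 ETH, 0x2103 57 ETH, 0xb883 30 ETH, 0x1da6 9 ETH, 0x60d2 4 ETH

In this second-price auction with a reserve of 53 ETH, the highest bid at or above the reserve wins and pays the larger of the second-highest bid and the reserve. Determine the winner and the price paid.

0xeefc pays 57 ETH

Bids ranked: 66 (0xeefc) > 57 (0x2103) > 54 (0x2691) > 30 (0xb883) > 20 (0x7b8f) > 9 (0x1da6) > …
Highest eligible bid: 0xeefc at 66 ETH.
Second-highest bid 57 ETH exceeds the reserve 53 ETH → payment 57 ETH.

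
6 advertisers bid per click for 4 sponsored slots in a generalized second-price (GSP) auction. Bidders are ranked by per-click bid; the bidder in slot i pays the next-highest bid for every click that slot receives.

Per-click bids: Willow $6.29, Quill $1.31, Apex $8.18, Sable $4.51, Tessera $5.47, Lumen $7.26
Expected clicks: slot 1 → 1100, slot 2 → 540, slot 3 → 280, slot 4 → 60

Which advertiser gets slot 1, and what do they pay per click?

Apex; $7.26 per click

Ranked by bid: $8.18 (Apex) > $7.26 (Lumen) > $6.29 (Willow) > $5.47 (Tessera) > $4.51 (Sable) > …
Slot 1 goes to the first-ranked bidder, Apex, who pays the next bid down: $7.26/click.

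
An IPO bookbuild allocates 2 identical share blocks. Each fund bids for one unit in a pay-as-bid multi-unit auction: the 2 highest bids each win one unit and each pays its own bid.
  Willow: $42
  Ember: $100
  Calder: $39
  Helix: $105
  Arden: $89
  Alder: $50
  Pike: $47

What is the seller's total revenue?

Total revenue: $205

Bids ranked high→low: 105 (Helix), 100 (Ember), 89 (Arden), 50 (Alder), …
Top 2: Helix, Ember.
Total revenue = 105 + 100 = $205.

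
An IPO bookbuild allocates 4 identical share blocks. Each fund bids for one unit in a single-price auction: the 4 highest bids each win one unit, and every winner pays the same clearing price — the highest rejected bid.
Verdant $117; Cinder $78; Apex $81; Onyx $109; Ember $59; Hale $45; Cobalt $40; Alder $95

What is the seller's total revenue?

Total revenue: $312

Sorting: 117 (Verdant), 109 (Onyx), 95 (Alder), 81 (Apex), 78 (Cinder), 59 (Ember), …
The 4 highest are Verdant, Onyx, Alder, Apex.
First losing bid is Cinder's $78, which sets the uniform price.
Total revenue = 4 × $78 = $312.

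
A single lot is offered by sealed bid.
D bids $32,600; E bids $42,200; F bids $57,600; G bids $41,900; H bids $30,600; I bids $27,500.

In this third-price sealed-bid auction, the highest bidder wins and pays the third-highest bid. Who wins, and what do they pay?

Sorting bids: 57,600 (F) > 42,200 (E) > 41,900 (G) > 32,600 (D) > 30,600 (H) > 27,500 (I)
F wins; payment is bid #3 in the ranking = $41,900.

F pays $41,900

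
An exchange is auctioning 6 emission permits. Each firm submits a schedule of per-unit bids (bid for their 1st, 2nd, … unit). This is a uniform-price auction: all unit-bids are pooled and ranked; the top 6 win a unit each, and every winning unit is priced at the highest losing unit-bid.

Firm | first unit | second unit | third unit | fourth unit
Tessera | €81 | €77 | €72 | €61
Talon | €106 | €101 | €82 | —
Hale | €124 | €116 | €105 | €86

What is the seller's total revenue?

Total revenue: €492

Merging the schedules and taking the best 6: 124 (Hale-1), 116 (Hale-2), 106 (Talon-1), 105 (Hale-3), 101 (Talon-2), 86 (Hale-4)
The (k+1)-th unit-bid is €82.
Allocation: Hale 4, Talon 2. Every unit priced at €82.
Revenue = 6 × 82 = €492.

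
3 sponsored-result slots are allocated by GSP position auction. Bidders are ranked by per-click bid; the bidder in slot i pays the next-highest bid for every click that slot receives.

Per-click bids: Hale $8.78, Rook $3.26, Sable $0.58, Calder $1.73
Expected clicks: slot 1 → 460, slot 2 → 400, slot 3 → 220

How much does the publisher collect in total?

Total revenue: $2319.20

Ranked by bid: $8.78 (Hale) > $3.26 (Rook) > $1.73 (Calder) > $0.58 (Sable)
Slot 1: Hale pays $3.26 × 460 = $1499.60
Slot 2: Rook pays $1.73 × 400 = $692.00
Slot 3: Calder pays $0.58 × 220 = $127.60
Total = $2319.20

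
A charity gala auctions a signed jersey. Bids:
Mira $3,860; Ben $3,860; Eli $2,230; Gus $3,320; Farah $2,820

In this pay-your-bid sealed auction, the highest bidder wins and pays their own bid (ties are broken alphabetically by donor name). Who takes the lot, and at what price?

Ben pays $3,860

Sorting bids: 3,860 (Ben) > 3,860 (Mira) > 3,320 (Gus) > 2,820 (Farah) > 2,230 (Eli)
Ben and Mira tie at $3,860; tie-break gives it to Ben.
Ben has the highest bid and pays exactly that: $3,860.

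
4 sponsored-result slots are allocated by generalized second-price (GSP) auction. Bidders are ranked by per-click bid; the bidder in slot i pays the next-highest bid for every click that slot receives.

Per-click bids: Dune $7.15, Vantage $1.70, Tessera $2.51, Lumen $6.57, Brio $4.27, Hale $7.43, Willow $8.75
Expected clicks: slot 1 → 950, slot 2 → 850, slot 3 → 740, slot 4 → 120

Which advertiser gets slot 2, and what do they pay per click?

Hale; $7.15 per click

Sorting advertisers: $8.75 (Willow) > $7.43 (Hale) > $7.15 (Dune) > $6.57 (Lumen) > $4.27 (Brio) > …
Slot 2 goes to the second-ranked bidder, Hale, who pays the next bid down: $7.15/click.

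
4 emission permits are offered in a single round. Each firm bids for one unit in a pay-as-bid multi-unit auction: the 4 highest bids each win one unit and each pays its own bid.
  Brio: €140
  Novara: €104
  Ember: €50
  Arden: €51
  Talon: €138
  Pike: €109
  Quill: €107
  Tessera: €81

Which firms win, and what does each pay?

Ordering the bids: 140 (Brio), 138 (Talon), 109 (Pike), 107 (Quill), 104 (Novara), 81 (Tessera), …
Top 4: Brio, Talon, Pike, Quill.
Each winner pays its own bid: Brio €140, Talon €138, Pike €109, Quill €107.

Brio €140, Talon €138, Pike €109, Quill €107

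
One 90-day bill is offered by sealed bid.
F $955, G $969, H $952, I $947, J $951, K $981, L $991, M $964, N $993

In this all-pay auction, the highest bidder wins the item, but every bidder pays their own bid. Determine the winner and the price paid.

N pays $993

Rule: the highest bidder wins the item, but every bidder pays their own bid.
Sorting bids: 993 (N) > 991 (L) > 981 (K) > 969 (G) > 964 (M) > 955 (F) > …
N wins with the top bid; all bids are sunk regardless.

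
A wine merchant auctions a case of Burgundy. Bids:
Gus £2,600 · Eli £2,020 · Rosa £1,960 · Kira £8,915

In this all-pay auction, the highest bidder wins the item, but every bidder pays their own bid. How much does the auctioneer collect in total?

Rule: the highest bidder wins the item, but every bidder pays their own bid.
Bids in order: 8,915 (Kira) > 2,600 (Gus) > 2,020 (Eli) > 1,960 (Rosa)
Every bidder forfeits their bid regardless of winning.
Revenue = 2,600 + 2,020 + 1,960 + 8,915 = £15,495.

Total revenue: £15,495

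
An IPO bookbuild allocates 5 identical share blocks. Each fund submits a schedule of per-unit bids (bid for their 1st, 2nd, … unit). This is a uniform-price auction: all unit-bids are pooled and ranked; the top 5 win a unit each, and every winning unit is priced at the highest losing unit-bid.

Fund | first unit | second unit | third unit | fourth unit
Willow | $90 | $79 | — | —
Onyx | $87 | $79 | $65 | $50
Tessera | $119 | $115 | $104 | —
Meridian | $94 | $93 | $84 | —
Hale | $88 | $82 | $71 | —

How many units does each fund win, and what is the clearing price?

Meridian 2, Tessera 3; clearing price $90

Pooled unit-bids ranked (top 5): 119 (Tessera-1), 115 (Tessera-2), 104 (Tessera-3), 94 (Meridian-1), 93 (Meridian-2)
First bid not allocated: $90.
Allocation: Meridian 2, Tessera 3.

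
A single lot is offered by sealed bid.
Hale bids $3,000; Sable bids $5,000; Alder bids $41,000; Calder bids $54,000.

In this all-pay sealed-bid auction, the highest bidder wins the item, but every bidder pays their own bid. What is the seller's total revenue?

Bids in order: 54,000 (Calder) > 41,000 (Alder) > 5,000 (Sable) > 3,000 (Hale)
Calder wins with the top bid; all bids are sunk regardless.
Every bidder forfeits their bid regardless of winning.
Revenue = 3,000 + 5,000 + 41,000 + 54,000 = $103,000.

Total revenue: $103,000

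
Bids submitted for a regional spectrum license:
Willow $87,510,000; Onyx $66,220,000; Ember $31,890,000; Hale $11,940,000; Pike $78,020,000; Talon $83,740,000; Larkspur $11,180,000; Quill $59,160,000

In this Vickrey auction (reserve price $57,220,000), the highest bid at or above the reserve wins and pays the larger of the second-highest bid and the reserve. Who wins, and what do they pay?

Willow pays $83,740,000

Bids ranked: 87,510,000 (Willow) > 83,740,000 (Talon) > 78,020,000 (Pike) > 66,220,000 (Onyx) > 59,160,000 (Quill) > 31,890,000 (Ember) > …
Highest eligible bid: Willow at $87,510,000.
max(second-highest $83,740,000, reserve $57,220,000) = $83,740,000; the reserve does not bind.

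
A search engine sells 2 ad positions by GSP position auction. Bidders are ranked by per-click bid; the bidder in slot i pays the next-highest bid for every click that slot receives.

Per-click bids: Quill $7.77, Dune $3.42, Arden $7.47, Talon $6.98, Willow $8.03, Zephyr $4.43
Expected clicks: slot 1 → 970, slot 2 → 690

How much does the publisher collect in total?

Total revenue: $12691.20

Sorting advertisers: $8.03 (Willow) > $7.77 (Quill) > $7.47 (Arden) > …
Slot 1: Willow pays $7.77 × 970 = $7536.90
Slot 2: Quill pays $7.47 × 690 = $5154.30
Total = $12691.20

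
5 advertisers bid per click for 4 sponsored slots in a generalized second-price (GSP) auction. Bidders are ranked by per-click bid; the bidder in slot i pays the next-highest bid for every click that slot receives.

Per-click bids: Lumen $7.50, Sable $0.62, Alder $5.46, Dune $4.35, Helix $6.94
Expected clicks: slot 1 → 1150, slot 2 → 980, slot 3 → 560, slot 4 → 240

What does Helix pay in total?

Helix pays $5350.80

Ranked by bid: $7.50 (Lumen) > $6.94 (Helix) > $5.46 (Alder) > $4.35 (Dune) > $0.62 (Sable)
Helix holds slot 2 → pays next bid $5.46 × 980 clicks = $5350.80.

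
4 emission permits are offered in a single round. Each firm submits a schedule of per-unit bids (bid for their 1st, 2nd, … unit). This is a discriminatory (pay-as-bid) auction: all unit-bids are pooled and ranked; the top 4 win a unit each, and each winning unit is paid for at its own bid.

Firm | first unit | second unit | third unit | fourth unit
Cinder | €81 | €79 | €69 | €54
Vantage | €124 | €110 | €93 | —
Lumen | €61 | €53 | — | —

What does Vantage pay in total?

Pooled unit-bids ranked (top 4): 124 (Vantage-1), 110 (Vantage-2), 93 (Vantage-3), 81 (Cinder-1)
Next rejected bid: €79 (not a price — pay-as-bid).
Vantage's winning unit-bids: 124 + 110 + 93 = €327.

Vantage pays €327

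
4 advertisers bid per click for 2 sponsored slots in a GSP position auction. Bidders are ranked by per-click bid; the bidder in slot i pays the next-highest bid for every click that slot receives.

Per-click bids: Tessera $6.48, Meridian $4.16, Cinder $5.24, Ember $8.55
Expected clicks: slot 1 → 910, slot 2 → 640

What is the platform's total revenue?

Total revenue: $9250.40

Per-click bids in order: $8.55 (Ember) > $6.48 (Tessera) > $5.24 (Cinder) > …
Slot 1: Ember pays $6.48 × 910 = $5896.80
Slot 2: Tessera pays $5.24 × 640 = $3353.60
Total = $9250.40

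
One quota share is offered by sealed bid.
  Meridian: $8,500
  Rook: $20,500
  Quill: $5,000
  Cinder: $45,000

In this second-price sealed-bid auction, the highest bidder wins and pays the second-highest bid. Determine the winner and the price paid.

Bids in order: 45,000 (Cinder) > 20,500 (Rook) > 8,500 (Meridian) > 5,000 (Quill)
Cinder is highest; pays the second-highest bid, $20,500.

Cinder pays $20,500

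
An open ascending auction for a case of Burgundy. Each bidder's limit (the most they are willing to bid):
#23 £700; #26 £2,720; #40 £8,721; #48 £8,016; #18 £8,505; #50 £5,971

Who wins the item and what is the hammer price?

Limits ranked: 8,721 (#40) > 8,505 (#18) > 8,016 (#48) > 5,971 (#50) > 2,720 (#26) > 700 (#23)
Bidding ends when #18 exits at £8,505; #40 takes it.

#40 wins at £8,505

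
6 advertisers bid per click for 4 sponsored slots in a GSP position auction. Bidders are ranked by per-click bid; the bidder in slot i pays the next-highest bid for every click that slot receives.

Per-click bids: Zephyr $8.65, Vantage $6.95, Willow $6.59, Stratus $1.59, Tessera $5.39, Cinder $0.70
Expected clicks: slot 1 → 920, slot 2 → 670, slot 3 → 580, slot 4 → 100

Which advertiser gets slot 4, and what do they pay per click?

Ranked by bid: $8.65 (Zephyr) > $6.95 (Vantage) > $6.59 (Willow) > $5.39 (Tessera) > $1.59 (Stratus) > …
Slot 4 goes to the fourth-ranked bidder, Tessera, who pays the next bid down: $1.59/click.

Tessera; $1.59 per click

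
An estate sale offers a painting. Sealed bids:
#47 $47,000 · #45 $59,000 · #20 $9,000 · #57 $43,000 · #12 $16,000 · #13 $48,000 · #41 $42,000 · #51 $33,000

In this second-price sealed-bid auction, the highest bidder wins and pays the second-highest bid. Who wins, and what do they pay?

Sorting bids: 59,000 (#45) > 48,000 (#13) > 47,000 (#47) > 43,000 (#57) > 42,000 (#41) > 33,000 (#51) > …
#45 wins with the highest bid; price is set by the runner-up at $48,000.

#45 pays $48,000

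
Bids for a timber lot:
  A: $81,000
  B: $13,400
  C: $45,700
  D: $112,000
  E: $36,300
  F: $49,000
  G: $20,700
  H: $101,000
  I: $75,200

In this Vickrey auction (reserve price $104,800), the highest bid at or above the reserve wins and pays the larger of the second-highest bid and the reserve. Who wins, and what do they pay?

Sorting bids: 112,000 (D) > 101,000 (H) > 81,000 (A) > 75,200 (I) > 49,000 (F) > 45,700 (C) > …
Highest eligible bid: D at $112,000.
max(second-highest $101,000, reserve $104,800) = $104,800.

D pays $104,800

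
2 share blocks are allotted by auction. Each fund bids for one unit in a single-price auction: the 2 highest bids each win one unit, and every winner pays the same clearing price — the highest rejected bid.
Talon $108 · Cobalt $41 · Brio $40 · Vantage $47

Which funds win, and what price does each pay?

Talon, Vantage; each pays $41

Sorting: 108 (Talon), 47 (Vantage), 41 (Cobalt), 40 (Brio)
Winners (2 units): Talon, Vantage.
Highest unsuccessful bid: $41 → clearing price.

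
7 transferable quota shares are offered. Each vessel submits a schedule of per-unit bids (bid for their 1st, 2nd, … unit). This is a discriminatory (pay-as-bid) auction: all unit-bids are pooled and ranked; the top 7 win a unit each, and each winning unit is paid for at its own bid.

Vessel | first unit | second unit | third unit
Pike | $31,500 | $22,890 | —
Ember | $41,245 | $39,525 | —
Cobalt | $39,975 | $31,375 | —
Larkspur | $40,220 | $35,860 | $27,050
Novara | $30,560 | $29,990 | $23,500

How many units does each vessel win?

Cobalt 2, Ember 2, Larkspur 2, Pike 1

All unit-bids, highest first — top 7: 41,245 (Ember-1), 40,220 (Larkspur-1), 39,975 (Cobalt-1), 39,525 (Ember-2), 35,860 (Larkspur-2), 31,500 (Pike-1), 31,375 (Cobalt-2)
Next rejected bid: $30,560 (not a price — pay-as-bid).
Allocation: Cobalt 2, Ember 2, Larkspur 2, Pike 1.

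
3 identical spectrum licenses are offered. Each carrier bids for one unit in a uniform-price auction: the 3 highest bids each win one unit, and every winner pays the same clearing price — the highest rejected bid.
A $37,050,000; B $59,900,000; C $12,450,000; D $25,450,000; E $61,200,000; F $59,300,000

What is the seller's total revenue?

Total revenue: $111,150,000

Ordering the bids: 61,200,000 (E), 59,900,000 (B), 59,300,000 (F), 37,050,000 (A), 25,450,000 (D), …
The 3 highest are E, B, F.
First losing bid is A's $37,050,000, which sets the uniform price.
Total revenue = 3 × $37,050,000 = $111,150,000.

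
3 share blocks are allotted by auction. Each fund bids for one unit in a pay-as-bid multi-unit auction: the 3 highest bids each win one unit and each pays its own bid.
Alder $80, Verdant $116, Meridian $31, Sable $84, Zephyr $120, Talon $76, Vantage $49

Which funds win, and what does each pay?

Zephyr $120, Verdant $116, Sable $84

Bids ranked high→low: 120 (Zephyr), 116 (Verdant), 84 (Sable), 80 (Alder), 76 (Talon), …
Top 3: Zephyr, Verdant, Sable.
Each winner pays its own bid: Zephyr $120, Verdant $116, Sable $84.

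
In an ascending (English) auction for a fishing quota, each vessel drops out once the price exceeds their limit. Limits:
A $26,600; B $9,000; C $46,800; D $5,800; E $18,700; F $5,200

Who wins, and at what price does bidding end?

C wins at $26,600

Sorting limits: 46,800 (C) > 26,600 (A) > 18,700 (E) > 9,000 (B) > 5,800 (D) > 5,200 (F)
A is the last rival to drop out, at $26,600; C remains and wins at that price.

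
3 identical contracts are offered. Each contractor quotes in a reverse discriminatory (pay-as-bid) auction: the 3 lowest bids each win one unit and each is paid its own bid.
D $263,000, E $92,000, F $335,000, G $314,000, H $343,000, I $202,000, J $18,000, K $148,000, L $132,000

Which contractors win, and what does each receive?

J $18,000, E $92,000, L $132,000

Ordering the bids: 18,000 (J), 92,000 (E), 132,000 (L), 148,000 (K), 202,000 (I), …
The 3 lowest are J, E, L.
Each winner is paid its own bid: J $18,000, E $92,000, L $132,000.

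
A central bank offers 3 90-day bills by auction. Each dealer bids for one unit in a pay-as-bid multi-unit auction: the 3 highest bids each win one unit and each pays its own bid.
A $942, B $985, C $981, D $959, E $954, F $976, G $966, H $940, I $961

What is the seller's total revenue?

Ordering the bids: 985 (B), 981 (C), 976 (F), 966 (G), 961 (I), …
Top 3: B, C, F.
Total revenue = 985 + 981 + 976 = $2,942.

Total revenue: $2,942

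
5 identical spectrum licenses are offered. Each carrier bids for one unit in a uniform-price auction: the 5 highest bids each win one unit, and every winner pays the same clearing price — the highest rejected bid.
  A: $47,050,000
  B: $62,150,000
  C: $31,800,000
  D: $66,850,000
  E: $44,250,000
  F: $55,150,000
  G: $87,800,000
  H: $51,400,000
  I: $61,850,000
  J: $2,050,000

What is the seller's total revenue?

Total revenue: $257,000,000

Bids ranked high→low: 87,800,000 (G), 66,850,000 (D), 62,150,000 (B), 61,850,000 (I), 55,150,000 (F), 51,400,000 (H), 47,050,000 (A), …
Winners (5 units): G, D, B, I, F.
First losing bid is H's $51,400,000, which sets the uniform price.
Total revenue = 5 × $51,400,000 = $257,000,000.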